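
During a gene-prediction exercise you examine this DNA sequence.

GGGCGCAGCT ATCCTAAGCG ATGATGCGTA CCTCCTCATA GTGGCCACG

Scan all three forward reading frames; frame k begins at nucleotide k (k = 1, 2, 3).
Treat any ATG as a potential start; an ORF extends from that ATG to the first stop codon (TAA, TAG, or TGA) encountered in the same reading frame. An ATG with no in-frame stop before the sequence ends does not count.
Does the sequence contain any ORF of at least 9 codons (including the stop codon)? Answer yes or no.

Frame 1: GGG CGC AGC TAT CCT AAG CGA TGA TGC GTA CCT CCT CAT AGT GGC CAC — no ATG→stop ORF.
Frame 2: GGC GCA GCT ATC CTA AGC GAT GAT GCG TAC CTC CTC ATA GTG GCC ACG — no ATG→stop ORF.
Frame 3: GCG CAG CTA TCC TAA GCG ATG ATG CGT ACC TCC TCA TAG TGG CCA — ATG at 21, stop TAG at 39 → 21 nt; ATG at 24, stop TAG at 39 → 18 nt.
Largest ORF found is 7 codons < 9, so no.

no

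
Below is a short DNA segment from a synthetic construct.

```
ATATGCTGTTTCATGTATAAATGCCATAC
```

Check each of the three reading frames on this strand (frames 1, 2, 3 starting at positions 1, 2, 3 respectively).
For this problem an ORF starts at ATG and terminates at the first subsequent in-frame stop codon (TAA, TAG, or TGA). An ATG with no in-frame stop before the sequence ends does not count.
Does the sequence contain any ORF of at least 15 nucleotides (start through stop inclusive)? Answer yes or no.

Frame 1: ATA TGC TGT TTC ATG TAT AAA TGC CAT — no ATG→stop ORF.
Frame 2: TAT GCT GTT TCA TGT ATA AAT GCC ATA — no ATG→stop ORF.
Frame 3: ATG CTG TTT CAT GTA TAA ATG CCA TAC — ATG at 3, stop TAA at 18 → 18 nt.
Frame 3 has an ORF of 18 nucleotides (positions 3–20) ≥ 15, so yes.

yes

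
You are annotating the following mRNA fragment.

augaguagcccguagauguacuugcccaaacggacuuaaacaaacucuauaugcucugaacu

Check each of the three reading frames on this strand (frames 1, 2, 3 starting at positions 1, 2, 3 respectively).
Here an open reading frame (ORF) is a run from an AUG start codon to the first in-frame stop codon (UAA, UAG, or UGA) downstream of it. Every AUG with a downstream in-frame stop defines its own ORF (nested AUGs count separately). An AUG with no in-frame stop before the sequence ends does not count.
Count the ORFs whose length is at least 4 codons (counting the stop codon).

Frame 1: AUG AGU AGC CCG UAG AUG UAC UUG CCC AAA CGG ACU UAA ACA AAC UCU AUA UGC UCU GAA — AUG at 1, stop UAG at 13 → 15 nt; AUG at 16, stop UAA at 37 → 24 nt.
Frame 2: UGA GUA GCC CGU AGA UGU ACU UGC CCA AAC GGA CUU AAA CAA ACU CUA UAU GCU CUG AAC — no AUG→stop ORF.
Frame 3: GAG UAG CCC GUA GAU GUA CUU GCC CAA ACG GAC UUA AAC AAA CUC UAU AUG CUC UGA ACU — AUG at 51, stop UGA at 57 → 9 nt.
ORFs ≥ 4 codons: frame 1 1–15 (5 codons), frame 1 16–39 (8 codons). Count = 2.

2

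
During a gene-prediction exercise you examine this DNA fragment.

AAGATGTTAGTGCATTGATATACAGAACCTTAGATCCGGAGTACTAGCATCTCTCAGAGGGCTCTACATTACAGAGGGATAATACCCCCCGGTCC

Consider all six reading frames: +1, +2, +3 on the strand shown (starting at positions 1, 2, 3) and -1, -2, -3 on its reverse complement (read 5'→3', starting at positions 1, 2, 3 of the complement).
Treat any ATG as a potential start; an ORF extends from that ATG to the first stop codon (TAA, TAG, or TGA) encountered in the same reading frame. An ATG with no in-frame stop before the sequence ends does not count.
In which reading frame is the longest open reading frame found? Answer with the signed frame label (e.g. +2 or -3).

Reverse complement (5'→3'): GGACCGGGGGGTATTATCCCTCTGTAATGTAGAGCCCTCTGAGAGATGCTAGTACTCCGGATCTAAGGTTCTGTATATCAATGCACTAACATCTT
Frame +1: AAG ATG TTA GTG CAT TGA TAT ACA GAA CCT TAG ATC CGG AGT ACT AGC ATC TCT CAG AGG GCT CTA CAT TAC AGA GGG ATA ATA CCC CCC GGT — ATG at 4, stop TGA at 16 → 15 nt.
Frame +2: AGA TGT TAG TGC ATT GAT ATA CAG AAC CTT AGA TCC GGA GTA CTA GCA TCT CTC AGA GGG CTC TAC ATT ACA GAG GGA TAA TAC CCC CCG GTC — no ATG→stop ORF.
Frame +3: GAT GTT AGT GCA TTG ATA TAC AGA ACC TTA GAT CCG GAG TAC TAG CAT CTC TCA GAG GGC TCT ACA TTA CAG AGG GAT AAT ACC CCC CGG TCC — no ATG→stop ORF.
Frame -1: GGA CCG GGG GGT ATT ATC CCT CTG TAA TGT AGA GCC CTC TGA GAG ATG CTA GTA CTC CGG ATC TAA GGT TCT GTA TAT CAA TGC ACT AAC ATC — ATG at 46, stop TAA at 64 → 21 nt.
Frame -2: GAC CGG GGG GTA TTA TCC CTC TGT AAT GTA GAG CCC TCT GAG AGA TGC TAG TAC TCC GGA TCT AAG GTT CTG TAT ATC AAT GCA CTA ACA TCT — no ATG→stop ORF.
Frame -3: ACC GGG GGG TAT TAT CCC TCT GTA ATG TAG AGC CCT CTG AGA GAT GCT AGT ACT CCG GAT CTA AGG TTC TGT ATA TCA ATG CAC TAA CAT CTT — ATG at 27, stop TAG at 30 → 6 nt; ATG at 81, stop TAA at 87 → 9 nt.
Longest ORF is 21 nt in frame -1 (positions 46–66).

-1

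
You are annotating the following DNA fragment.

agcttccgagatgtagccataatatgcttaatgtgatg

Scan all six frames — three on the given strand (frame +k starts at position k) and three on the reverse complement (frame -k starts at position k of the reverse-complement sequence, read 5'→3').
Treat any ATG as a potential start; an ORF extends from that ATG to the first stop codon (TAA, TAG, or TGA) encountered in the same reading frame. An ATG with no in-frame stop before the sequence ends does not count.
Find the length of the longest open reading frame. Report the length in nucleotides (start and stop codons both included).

Reverse complement (5'→3'): CATCACATTAAGCATATTATGGCTACATCTCGGAAGCT
Frame +1: AGC TTC CGA GAT GTA GCC ATA ATA TGC TTA ATG TGA — ATG at 31, stop TGA at 34 → 6 nt.
Frame +2: GCT TCC GAG ATG TAG CCA TAA TAT GCT TAA TGT GAT — ATG at 11, stop TAG at 14 → 6 nt.
Frame +3: CTT CCG AGA TGT AGC CAT AAT ATG CTT AAT GTG ATG — no ATG→stop ORF.
Frame -1: CAT CAC ATT AAG CAT ATT ATG GCT ACA TCT CGG AAG — no ATG→stop ORF.
Frame -2: ATC ACA TTA AGC ATA TTA TGG CTA CAT CTC GGA AGC — no ATG→stop ORF.
Frame -3: TCA CAT TAA GCA TAT TAT GGC TAC ATC TCG GAA GCT — no ATG→stop ORF.
Longest: frame +1, positions 31–36, 6 nt = 2 codons = 1 aa. → 6 nucleotides.

6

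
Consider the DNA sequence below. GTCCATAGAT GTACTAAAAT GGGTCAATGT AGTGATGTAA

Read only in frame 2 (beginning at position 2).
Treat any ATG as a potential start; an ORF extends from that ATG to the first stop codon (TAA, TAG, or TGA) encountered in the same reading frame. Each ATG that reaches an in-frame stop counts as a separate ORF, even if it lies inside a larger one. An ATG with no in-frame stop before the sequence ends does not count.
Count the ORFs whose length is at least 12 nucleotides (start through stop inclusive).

0

Frame 2: TCC ATA GAT GTA CTA AAA TGG GTC AAT GTA GTG ATG TAA — ATG at 35, stop TAA at 38 → 6 nt.
No ORF reaches 12 nucleotides. Count = 0.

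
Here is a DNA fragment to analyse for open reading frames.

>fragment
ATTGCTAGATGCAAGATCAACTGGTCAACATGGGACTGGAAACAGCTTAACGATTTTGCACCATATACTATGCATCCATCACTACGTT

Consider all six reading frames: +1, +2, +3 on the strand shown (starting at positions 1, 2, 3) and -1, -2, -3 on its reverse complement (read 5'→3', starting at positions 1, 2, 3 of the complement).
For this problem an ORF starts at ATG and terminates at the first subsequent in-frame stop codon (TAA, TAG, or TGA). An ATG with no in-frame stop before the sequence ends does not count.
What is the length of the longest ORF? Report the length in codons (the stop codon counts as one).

17

Reverse complement (5'→3'): AACGTAGTGATGGATGCATAGTATATGGTGCAAAATCGTTAAGCTGTTTCCAGTCCCATGTTGACCAGTTGATCTTGCATCTAGCAAT
Frame +1: ATT GCT AGA TGC AAG ATC AAC TGG TCA ACA TGG GAC TGG AAA CAG CTT AAC GAT TTT GCA CCA TAT ACT ATG CAT CCA TCA CTA CGT — no ATG→stop ORF.
Frame +2: TTG CTA GAT GCA AGA TCA ACT GGT CAA CAT GGG ACT GGA AAC AGC TTA ACG ATT TTG CAC CAT ATA CTA TGC ATC CAT CAC TAC GTT — no ATG→stop ORF.
Frame +3: TGC TAG ATG CAA GAT CAA CTG GTC AAC ATG GGA CTG GAA ACA GCT TAA CGA TTT TGC ACC ATA TAC TAT GCA TCC ATC ACT ACG — ATG at 9, stop TAA at 48 → 42 nt; ATG at 30, stop TAA at 48 → 21 nt.
Frame -1: AAC GTA GTG ATG GAT GCA TAG TAT ATG GTG CAA AAT CGT TAA GCT GTT TCC AGT CCC ATG TTG ACC AGT TGA TCT TGC ATC TAG CAA — ATG at 10, stop TAG at 19 → 12 nt; ATG at 25, stop TAA at 40 → 18 nt; ATG at 58, stop TGA at 70 → 15 nt.
Frame -2: ACG TAG TGA TGG ATG CAT AGT ATA TGG TGC AAA ATC GTT AAG CTG TTT CCA GTC CCA TGT TGA CCA GTT GAT CTT GCA TCT AGC AAT — ATG at 14, stop TGA at 62 → 51 nt.
Frame -3: CGT AGT GAT GGA TGC ATA GTA TAT GGT GCA AAA TCG TTA AGC TGT TTC CAG TCC CAT GTT GAC CAG TTG ATC TTG CAT CTA GCA — no ATG→stop ORF.
Longest: frame -2, positions 14–64, 51 nt = 17 codons = 16 aa. → 17 codons.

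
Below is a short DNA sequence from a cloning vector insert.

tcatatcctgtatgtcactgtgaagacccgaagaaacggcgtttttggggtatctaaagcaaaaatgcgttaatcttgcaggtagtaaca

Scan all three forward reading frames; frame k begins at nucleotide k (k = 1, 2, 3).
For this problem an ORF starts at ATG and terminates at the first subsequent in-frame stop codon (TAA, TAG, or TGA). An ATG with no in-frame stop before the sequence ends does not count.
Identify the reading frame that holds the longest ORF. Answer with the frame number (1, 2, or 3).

Frame 1: TCA TAT CCT GTA TGT CAC TGT GAA GAC CCG AAG AAA CGG CGT TTT TGG GGT ATC TAA AGC AAA AAT GCG TTA ATC TTG CAG GTA GTA ACA — no ATG→stop ORF.
Frame 2: CAT ATC CTG TAT GTC ACT GTG AAG ACC CGA AGA AAC GGC GTT TTT GGG GTA TCT AAA GCA AAA ATG CGT TAA TCT TGC AGG TAG TAA — ATG at 65, stop TAA at 71 → 9 nt.
Frame 3: ATA TCC TGT ATG TCA CTG TGA AGA CCC GAA GAA ACG GCG TTT TTG GGG TAT CTA AAG CAA AAA TGC GTT AAT CTT GCA GGT AGT AAC — ATG at 12, stop TGA at 21 → 12 nt.
Longest ORF is 12 nt in frame 3 (positions 12–23).

3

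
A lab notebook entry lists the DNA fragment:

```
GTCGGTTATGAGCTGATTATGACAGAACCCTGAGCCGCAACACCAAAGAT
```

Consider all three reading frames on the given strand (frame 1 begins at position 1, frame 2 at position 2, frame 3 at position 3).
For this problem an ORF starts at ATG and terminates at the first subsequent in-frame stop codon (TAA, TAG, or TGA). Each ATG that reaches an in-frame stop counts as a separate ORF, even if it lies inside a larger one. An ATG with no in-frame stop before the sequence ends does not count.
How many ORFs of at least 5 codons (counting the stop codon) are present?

Frame 1: GTC GGT TAT GAG CTG ATT ATG ACA GAA CCC TGA GCC GCA ACA CCA AAG — ATG at 19, stop TGA at 31 → 15 nt.
Frame 2: TCG GTT ATG AGC TGA TTA TGA CAG AAC CCT GAG CCG CAA CAC CAA AGA — ATG at 8, stop TGA at 14 → 9 nt.
Frame 3: CGG TTA TGA GCT GAT TAT GAC AGA ACC CTG AGC CGC AAC ACC AAA GAT — no ATG→stop ORF.
ORFs ≥ 5 codons: frame 1 19–33 (5 codons). Count = 1.

1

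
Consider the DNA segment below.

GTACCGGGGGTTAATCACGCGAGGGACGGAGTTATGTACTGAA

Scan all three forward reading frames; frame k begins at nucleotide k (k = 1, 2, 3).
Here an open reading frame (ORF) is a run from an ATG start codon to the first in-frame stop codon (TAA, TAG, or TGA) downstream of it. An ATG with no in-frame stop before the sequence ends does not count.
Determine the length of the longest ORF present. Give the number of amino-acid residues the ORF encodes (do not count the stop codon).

Frame 1: GTA CCG GGG GTT AAT CAC GCG AGG GAC GGA GTT ATG TAC TGA — ATG at 34, stop TGA at 40 → 9 nt.
Frame 2: TAC CGG GGG TTA ATC ACG CGA GGG ACG GAG TTA TGT ACT GAA — no ATG→stop ORF.
Frame 3: ACC GGG GGT TAA TCA CGC GAG GGA CGG AGT TAT GTA CTG — no ATG→stop ORF.
Longest: frame 1, positions 34–42, 9 nt = 3 codons = 2 aa. → 2 amino acids.

2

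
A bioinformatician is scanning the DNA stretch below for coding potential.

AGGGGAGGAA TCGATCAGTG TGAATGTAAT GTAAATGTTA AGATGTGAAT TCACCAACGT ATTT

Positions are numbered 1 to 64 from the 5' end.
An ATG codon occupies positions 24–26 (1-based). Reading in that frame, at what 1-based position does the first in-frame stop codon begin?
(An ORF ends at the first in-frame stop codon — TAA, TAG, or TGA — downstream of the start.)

27

Codons from position 24: ATG (24–26), TAA (27–29).
TAA is a stop codon; it begins at position 27.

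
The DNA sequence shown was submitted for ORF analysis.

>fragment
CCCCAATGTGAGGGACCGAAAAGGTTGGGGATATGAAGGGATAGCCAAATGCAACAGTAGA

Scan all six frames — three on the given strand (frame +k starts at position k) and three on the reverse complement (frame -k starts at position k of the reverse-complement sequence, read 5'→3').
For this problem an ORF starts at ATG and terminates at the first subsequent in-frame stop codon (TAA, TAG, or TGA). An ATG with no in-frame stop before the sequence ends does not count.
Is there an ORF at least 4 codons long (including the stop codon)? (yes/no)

Reverse complement (5'→3'): TCTACTGTTGCATTTGGCTATCCCTTCATATCCCCAACCTTTTCGGTCCCTCACATTGGGG
Frame +1: CCC CAA TGT GAG GGA CCG AAA AGG TTG GGG ATA TGA AGG GAT AGC CAA ATG CAA CAG TAG — ATG at 49, stop TAG at 58 → 12 nt.
Frame +2: CCC AAT GTG AGG GAC CGA AAA GGT TGG GGA TAT GAA GGG ATA GCC AAA TGC AAC AGT AGA — no ATG→stop ORF.
Frame +3: CCA ATG TGA GGG ACC GAA AAG GTT GGG GAT ATG AAG GGA TAG CCA AAT GCA ACA GTA — ATG at 6, stop TGA at 9 → 6 nt; ATG at 33, stop TAG at 42 → 12 nt.
Frame -1: TCT ACT GTT GCA TTT GGC TAT CCC TTC ATA TCC CCA ACC TTT TCG GTC CCT CAC ATT GGG — no ATG→stop ORF.
Frame -2: CTA CTG TTG CAT TTG GCT ATC CCT TCA TAT CCC CAA CCT TTT CGG TCC CTC ACA TTG GGG — no ATG→stop ORF.
Frame -3: TAC TGT TGC ATT TGG CTA TCC CTT CAT ATC CCC AAC CTT TTC GGT CCC TCA CAT TGG — no ATG→stop ORF.
Frame +1 has an ORF of 4 codons (positions 49–60) ≥ 4, so yes.

yes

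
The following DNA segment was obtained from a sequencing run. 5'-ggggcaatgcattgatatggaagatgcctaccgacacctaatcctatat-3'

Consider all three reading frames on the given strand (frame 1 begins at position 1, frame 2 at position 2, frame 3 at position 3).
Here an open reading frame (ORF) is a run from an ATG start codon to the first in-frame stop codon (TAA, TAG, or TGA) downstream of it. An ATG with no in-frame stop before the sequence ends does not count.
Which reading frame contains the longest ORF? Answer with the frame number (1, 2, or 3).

3

Frame 1: GGG GCA ATG CAT TGA TAT GGA AGA TGC CTA CCG ACA CCT AAT CCT ATA — ATG at 7, stop TGA at 13 → 9 nt.
Frame 2: GGG CAA TGC ATT GAT ATG GAA GAT GCC TAC CGA CAC CTA ATC CTA TAT — no ATG→stop ORF.
Frame 3: GGC AAT GCA TTG ATA TGG AAG ATG CCT ACC GAC ACC TAA TCC TAT — ATG at 24, stop TAA at 39 → 18 nt.
Longest ORF is 18 nt in frame 3 (positions 24–41).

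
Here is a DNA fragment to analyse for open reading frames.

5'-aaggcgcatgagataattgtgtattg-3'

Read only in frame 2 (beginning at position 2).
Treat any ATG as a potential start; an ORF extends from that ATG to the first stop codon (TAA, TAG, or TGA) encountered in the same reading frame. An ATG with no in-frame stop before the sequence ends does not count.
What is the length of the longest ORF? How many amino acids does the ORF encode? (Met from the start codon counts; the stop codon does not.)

Frame 2: AGG CGC ATG AGA TAA TTG TGT ATT — ATG at 8, stop TAA at 14 → 9 nt.
Longest: frame 2, positions 8–16, 9 nt = 3 codons = 2 aa. → 2 amino acids.

2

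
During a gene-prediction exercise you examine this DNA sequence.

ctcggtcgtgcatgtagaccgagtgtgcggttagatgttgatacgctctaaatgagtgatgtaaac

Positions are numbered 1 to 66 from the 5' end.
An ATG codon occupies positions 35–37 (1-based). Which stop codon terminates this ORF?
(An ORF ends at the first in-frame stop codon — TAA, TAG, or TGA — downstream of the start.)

TGA

Codons from position 35: ATG (35–37), TTG (38–40), ATA (41–43), CGC (44–46), TCT (47–49), AAA (50–52), TGA (53–55).
The first in-frame stop codon is TGA.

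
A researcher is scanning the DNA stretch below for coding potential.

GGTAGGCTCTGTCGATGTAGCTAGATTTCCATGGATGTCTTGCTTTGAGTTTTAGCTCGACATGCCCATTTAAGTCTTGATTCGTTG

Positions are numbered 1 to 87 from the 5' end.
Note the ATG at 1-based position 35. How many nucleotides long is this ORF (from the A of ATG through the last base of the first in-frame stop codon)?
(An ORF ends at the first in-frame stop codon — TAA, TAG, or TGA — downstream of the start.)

Codons from position 35: ATG (35–37), TCT (38–40), TGC (41–43), TTT (44–46), GAG (47–49), TTT (50–52), TAG (53–55).
TAG is the first in-frame stop; ORF spans 35–55, 21 nucleotides.

21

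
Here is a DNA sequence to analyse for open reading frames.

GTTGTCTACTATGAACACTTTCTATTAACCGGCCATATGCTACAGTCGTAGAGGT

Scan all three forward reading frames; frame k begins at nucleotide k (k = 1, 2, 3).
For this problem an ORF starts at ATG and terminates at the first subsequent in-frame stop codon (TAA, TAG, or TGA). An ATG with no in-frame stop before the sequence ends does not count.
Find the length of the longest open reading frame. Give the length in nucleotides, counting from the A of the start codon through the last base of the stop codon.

18

Frame 1: GTT GTC TAC TAT GAA CAC TTT CTA TTA ACC GGC CAT ATG CTA CAG TCG TAG AGG — ATG at 37, stop TAG at 49 → 15 nt.
Frame 2: TTG TCT ACT ATG AAC ACT TTC TAT TAA CCG GCC ATA TGC TAC AGT CGT AGA GGT — ATG at 11, stop TAA at 26 → 18 nt.
Frame 3: TGT CTA CTA TGA ACA CTT TCT ATT AAC CGG CCA TAT GCT ACA GTC GTA GAG — no ATG→stop ORF.
Longest: frame 2, positions 11–28, 18 nt = 6 codons = 5 aa. → 18 nucleotides.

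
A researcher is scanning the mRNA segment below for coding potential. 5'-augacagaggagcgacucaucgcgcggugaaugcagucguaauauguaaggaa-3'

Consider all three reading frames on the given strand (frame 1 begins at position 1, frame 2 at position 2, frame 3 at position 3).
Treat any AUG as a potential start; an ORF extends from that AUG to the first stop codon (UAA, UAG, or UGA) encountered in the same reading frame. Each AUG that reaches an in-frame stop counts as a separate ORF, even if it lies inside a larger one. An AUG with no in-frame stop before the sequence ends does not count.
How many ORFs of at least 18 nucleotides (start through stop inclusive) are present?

Frame 1: AUG ACA GAG GAG CGA CUC AUC GCG CGG UGA AUG CAG UCG UAA UAU GUA AGG — AUG at 1, stop UGA at 28 → 30 nt; AUG at 31, stop UAA at 40 → 12 nt.
Frame 2: UGA CAG AGG AGC GAC UCA UCG CGC GGU GAA UGC AGU CGU AAU AUG UAA GGA — AUG at 44, stop UAA at 47 → 6 nt.
Frame 3: GAC AGA GGA GCG ACU CAU CGC GCG GUG AAU GCA GUC GUA AUA UGU AAG GAA — no AUG→stop ORF.
ORFs ≥ 18 nucleotides: frame 1 1–30 (30 nucleotides). Count = 1.

1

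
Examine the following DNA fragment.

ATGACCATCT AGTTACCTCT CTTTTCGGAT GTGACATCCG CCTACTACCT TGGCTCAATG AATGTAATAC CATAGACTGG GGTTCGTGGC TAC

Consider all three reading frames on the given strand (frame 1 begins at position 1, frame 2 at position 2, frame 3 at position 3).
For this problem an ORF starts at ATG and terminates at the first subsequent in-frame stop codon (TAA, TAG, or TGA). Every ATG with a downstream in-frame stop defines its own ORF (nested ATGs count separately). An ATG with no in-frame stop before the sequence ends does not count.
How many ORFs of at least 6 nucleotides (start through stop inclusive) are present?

Frame 1: ATG ACC ATC TAG TTA CCT CTC TTT TCG GAT GTG ACA TCC GCC TAC TAC CTT GGC TCA ATG AAT GTA ATA CCA TAG ACT GGG GTT CGT GGC TAC — ATG at 1, stop TAG at 10 → 12 nt; ATG at 58, stop TAG at 73 → 18 nt.
Frame 2: TGA CCA TCT AGT TAC CTC TCT TTT CGG ATG TGA CAT CCG CCT ACT ACC TTG GCT CAA TGA ATG TAA TAC CAT AGA CTG GGG TTC GTG GCT — ATG at 29, stop TGA at 32 → 6 nt; ATG at 62, stop TAA at 65 → 6 nt.
Frame 3: GAC CAT CTA GTT ACC TCT CTT TTC GGA TGT GAC ATC CGC CTA CTA CCT TGG CTC AAT GAA TGT AAT ACC ATA GAC TGG GGT TCG TGG CTA — no ATG→stop ORF.
ORFs ≥ 6 nucleotides: frame 1 1–12 (12 nucleotides), frame 1 58–75 (18 nucleotides), frame 2 29–34 (6 nucleotides), frame 2 62–67 (6 nucleotides). Count = 4.

4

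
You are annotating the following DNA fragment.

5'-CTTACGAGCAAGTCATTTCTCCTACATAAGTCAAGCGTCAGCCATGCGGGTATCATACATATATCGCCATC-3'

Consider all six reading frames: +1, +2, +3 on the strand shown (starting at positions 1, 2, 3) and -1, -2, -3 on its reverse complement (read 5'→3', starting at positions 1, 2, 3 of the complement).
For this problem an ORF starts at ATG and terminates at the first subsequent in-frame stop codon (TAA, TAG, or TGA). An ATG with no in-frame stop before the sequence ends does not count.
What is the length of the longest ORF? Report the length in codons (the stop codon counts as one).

10

Reverse complement (5'→3'): GATGGCGATATATGTATGATACCCGCATGGCTGACGCTTGACTTATGTAGGAGAAATGACTTGCTCGTAAG
Frame +1: CTT ACG AGC AAG TCA TTT CTC CTA CAT AAG TCA AGC GTC AGC CAT GCG GGT ATC ATA CAT ATA TCG CCA — no ATG→stop ORF.
Frame +2: TTA CGA GCA AGT CAT TTC TCC TAC ATA AGT CAA GCG TCA GCC ATG CGG GTA TCA TAC ATA TAT CGC CAT — no ATG→stop ORF.
Frame +3: TAC GAG CAA GTC ATT TCT CCT ACA TAA GTC AAG CGT CAG CCA TGC GGG TAT CAT ACA TAT ATC GCC ATC — no ATG→stop ORF.
Frame -1: GAT GGC GAT ATA TGT ATG ATA CCC GCA TGG CTG ACG CTT GAC TTA TGT AGG AGA AAT GAC TTG CTC GTA — no ATG→stop ORF.
Frame -2: ATG GCG ATA TAT GTA TGA TAC CCG CAT GGC TGA CGC TTG ACT TAT GTA GGA GAA ATG ACT TGC TCG TAA — ATG at 2, stop TGA at 17 → 18 nt; ATG at 56, stop TAA at 68 → 15 nt.
Frame -3: TGG CGA TAT ATG TAT GAT ACC CGC ATG GCT GAC GCT TGA CTT ATG TAG GAG AAA TGA CTT GCT CGT AAG — ATG at 12, stop TGA at 39 → 30 nt; ATG at 27, stop TGA at 39 → 15 nt; ATG at 45, stop TAG at 48 → 6 nt.
Longest: frame -3, positions 12–41, 30 nt = 10 codons = 9 aa. → 10 codons.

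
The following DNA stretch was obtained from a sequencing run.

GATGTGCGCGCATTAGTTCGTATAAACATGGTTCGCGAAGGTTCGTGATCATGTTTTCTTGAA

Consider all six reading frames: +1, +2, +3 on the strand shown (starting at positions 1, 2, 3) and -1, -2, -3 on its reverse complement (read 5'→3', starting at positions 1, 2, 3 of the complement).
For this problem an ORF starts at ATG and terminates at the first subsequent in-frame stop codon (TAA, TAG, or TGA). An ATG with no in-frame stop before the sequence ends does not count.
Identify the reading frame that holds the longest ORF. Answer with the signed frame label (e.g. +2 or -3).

Reverse complement (5'→3'): TTCAAGAAAACATGATCACGAACCTTCGCGAACCATGTTTATACGAACTAATGCGCGCACATC
Frame +1: GAT GTG CGC GCA TTA GTT CGT ATA AAC ATG GTT CGC GAA GGT TCG TGA TCA TGT TTT CTT GAA — ATG at 28, stop TGA at 46 → 21 nt.
Frame +2: ATG TGC GCG CAT TAG TTC GTA TAA ACA TGG TTC GCG AAG GTT CGT GAT CAT GTT TTC TTG — ATG at 2, stop TAG at 14 → 15 nt.
Frame +3: TGT GCG CGC ATT AGT TCG TAT AAA CAT GGT TCG CGA AGG TTC GTG ATC ATG TTT TCT TGA — ATG at 51, stop TGA at 60 → 12 nt.
Frame -1: TTC AAG AAA ACA TGA TCA CGA ACC TTC GCG AAC CAT GTT TAT ACG AAC TAA TGC GCG CAC ATC — no ATG→stop ORF.
Frame -2: TCA AGA AAA CAT GAT CAC GAA CCT TCG CGA ACC ATG TTT ATA CGA ACT AAT GCG CGC ACA — no ATG→stop ORF.
Frame -3: CAA GAA AAC ATG ATC ACG AAC CTT CGC GAA CCA TGT TTA TAC GAA CTA ATG CGC GCA CAT — no ATG→stop ORF.
Longest ORF is 21 nt in frame +1 (positions 28–48).

+1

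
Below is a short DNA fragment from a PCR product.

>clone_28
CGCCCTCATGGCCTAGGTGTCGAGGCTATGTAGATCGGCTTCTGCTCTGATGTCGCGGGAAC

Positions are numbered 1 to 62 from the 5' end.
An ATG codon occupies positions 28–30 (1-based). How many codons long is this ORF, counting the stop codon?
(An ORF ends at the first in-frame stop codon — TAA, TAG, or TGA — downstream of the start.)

2

Codons from position 28: ATG (28–30), TAG (31–33).
TAG is the first in-frame stop; that's 2 codons including the stop.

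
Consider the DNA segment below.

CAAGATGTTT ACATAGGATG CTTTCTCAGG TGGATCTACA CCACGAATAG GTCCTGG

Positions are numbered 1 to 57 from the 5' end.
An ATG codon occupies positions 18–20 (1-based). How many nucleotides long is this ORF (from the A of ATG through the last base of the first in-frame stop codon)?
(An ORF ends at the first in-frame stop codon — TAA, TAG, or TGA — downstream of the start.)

Codons from position 18: ATG (18–20), CTT (21–23), TCT (24–26), CAG (27–29), GTG (30–32), GAT (33–35), CTA (36–38), CAC (39–41), CAC (42–44), GAA (45–47), TAG (48–50).
TAG is the first in-frame stop; ORF spans 18–50, 33 nucleotides.

33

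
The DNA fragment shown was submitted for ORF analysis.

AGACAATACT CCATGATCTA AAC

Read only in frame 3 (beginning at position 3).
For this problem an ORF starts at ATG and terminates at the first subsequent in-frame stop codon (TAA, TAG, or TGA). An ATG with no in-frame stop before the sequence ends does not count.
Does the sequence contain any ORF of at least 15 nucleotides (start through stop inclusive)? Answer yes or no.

Frame 3: ACA ATA CTC CAT GAT CTA AAC — no ATG→stop ORF.
Largest ORF found is 0 nucleotides < 15, so no.

no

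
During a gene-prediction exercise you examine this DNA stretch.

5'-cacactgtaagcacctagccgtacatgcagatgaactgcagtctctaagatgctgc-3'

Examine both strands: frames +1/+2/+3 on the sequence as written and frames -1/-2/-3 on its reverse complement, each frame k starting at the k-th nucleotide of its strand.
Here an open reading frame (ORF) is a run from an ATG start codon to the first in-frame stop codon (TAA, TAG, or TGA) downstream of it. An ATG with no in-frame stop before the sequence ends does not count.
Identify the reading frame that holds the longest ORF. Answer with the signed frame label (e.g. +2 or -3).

Reverse complement (5'→3'): GCAGCATCTTAGAGACTGCAGTTCATCTGCATGTACGGCTAGGTGCTTACAGTGTG
Frame +1: CAC ACT GTA AGC ACC TAG CCG TAC ATG CAG ATG AAC TGC AGT CTC TAA GAT GCT — ATG at 25, stop TAA at 46 → 24 nt; ATG at 31, stop TAA at 46 → 18 nt.
Frame +2: ACA CTG TAA GCA CCT AGC CGT ACA TGC AGA TGA ACT GCA GTC TCT AAG ATG CTG — no ATG→stop ORF.
Frame +3: CAC TGT AAG CAC CTA GCC GTA CAT GCA GAT GAA CTG CAG TCT CTA AGA TGC TGC — no ATG→stop ORF.
Frame -1: GCA GCA TCT TAG AGA CTG CAG TTC ATC TGC ATG TAC GGC TAG GTG CTT ACA GTG — ATG at 31, stop TAG at 40 → 12 nt.
Frame -2: CAG CAT CTT AGA GAC TGC AGT TCA TCT GCA TGT ACG GCT AGG TGC TTA CAG TGT — no ATG→stop ORF.
Frame -3: AGC ATC TTA GAG ACT GCA GTT CAT CTG CAT GTA CGG CTA GGT GCT TAC AGT GTG — no ATG→stop ORF.
Longest ORF is 24 nt in frame +1 (positions 25–48).

+1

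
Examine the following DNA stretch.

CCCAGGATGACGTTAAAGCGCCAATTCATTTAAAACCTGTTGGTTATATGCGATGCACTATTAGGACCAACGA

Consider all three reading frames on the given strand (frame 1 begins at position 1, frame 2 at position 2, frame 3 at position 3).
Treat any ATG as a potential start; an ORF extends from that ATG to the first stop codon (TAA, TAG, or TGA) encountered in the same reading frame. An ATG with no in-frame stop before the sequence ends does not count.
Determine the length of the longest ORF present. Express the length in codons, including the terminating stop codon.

9

Frame 1: CCC AGG ATG ACG TTA AAG CGC CAA TTC ATT TAA AAC CTG TTG GTT ATA TGC GAT GCA CTA TTA GGA CCA ACG — ATG at 7, stop TAA at 31 → 27 nt.
Frame 2: CCA GGA TGA CGT TAA AGC GCC AAT TCA TTT AAA ACC TGT TGG TTA TAT GCG ATG CAC TAT TAG GAC CAA CGA — ATG at 53, stop TAG at 62 → 12 nt.
Frame 3: CAG GAT GAC GTT AAA GCG CCA ATT CAT TTA AAA CCT GTT GGT TAT ATG CGA TGC ACT ATT AGG ACC AAC — no ATG→stop ORF.
Longest: frame 1, positions 7–33, 27 nt = 9 codons = 8 aa. → 9 codons.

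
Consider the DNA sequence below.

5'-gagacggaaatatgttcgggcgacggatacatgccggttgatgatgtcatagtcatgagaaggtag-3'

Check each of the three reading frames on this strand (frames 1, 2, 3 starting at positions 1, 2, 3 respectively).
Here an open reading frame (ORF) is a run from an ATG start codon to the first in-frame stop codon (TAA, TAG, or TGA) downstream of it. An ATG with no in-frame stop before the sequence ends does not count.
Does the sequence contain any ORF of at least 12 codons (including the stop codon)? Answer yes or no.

yes

Frame 1: GAG ACG GAA ATA TGT TCG GGC GAC GGA TAC ATG CCG GTT GAT GAT GTC ATA GTC ATG AGA AGG TAG — ATG at 31, stop TAG at 64 → 36 nt; ATG at 55, stop TAG at 64 → 12 nt.
Frame 2: AGA CGG AAA TAT GTT CGG GCG ACG GAT ACA TGC CGG TTG ATG ATG TCA TAG TCA TGA GAA GGT — ATG at 41, stop TAG at 50 → 12 nt; ATG at 44, stop TAG at 50 → 9 nt.
Frame 3: GAC GGA AAT ATG TTC GGG CGA CGG ATA CAT GCC GGT TGA TGA TGT CAT AGT CAT GAG AAG GTA — ATG at 12, stop TGA at 39 → 30 nt.
Frame 1 has an ORF of 12 codons (positions 31–66) ≥ 12, so yes.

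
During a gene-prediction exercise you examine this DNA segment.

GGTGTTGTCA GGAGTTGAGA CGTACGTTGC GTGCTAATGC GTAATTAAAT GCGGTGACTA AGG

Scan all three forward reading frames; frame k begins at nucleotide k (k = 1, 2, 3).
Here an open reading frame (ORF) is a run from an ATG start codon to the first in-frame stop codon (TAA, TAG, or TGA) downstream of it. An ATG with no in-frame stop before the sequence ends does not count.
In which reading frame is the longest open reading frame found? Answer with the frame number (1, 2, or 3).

Frame 1: GGT GTT GTC AGG AGT TGA GAC GTA CGT TGC GTG CTA ATG CGT AAT TAA ATG CGG TGA CTA AGG — ATG at 37, stop TAA at 46 → 12 nt; ATG at 49, stop TGA at 55 → 9 nt.
Frame 2: GTG TTG TCA GGA GTT GAG ACG TAC GTT GCG TGC TAA TGC GTA ATT AAA TGC GGT GAC TAA — no ATG→stop ORF.
Frame 3: TGT TGT CAG GAG TTG AGA CGT ACG TTG CGT GCT AAT GCG TAA TTA AAT GCG GTG ACT AAG — no ATG→stop ORF.
Longest ORF is 12 nt in frame 1 (positions 37–48).

1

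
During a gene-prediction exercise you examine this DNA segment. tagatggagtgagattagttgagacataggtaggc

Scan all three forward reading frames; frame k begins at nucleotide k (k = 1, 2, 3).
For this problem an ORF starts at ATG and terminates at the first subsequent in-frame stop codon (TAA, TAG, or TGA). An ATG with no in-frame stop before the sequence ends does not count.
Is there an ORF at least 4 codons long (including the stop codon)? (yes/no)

Frame 1: TAG ATG GAG TGA GAT TAG TTG AGA CAT AGG TAG — ATG at 4, stop TGA at 10 → 9 nt.
Frame 2: AGA TGG AGT GAG ATT AGT TGA GAC ATA GGT AGG — no ATG→stop ORF.
Frame 3: GAT GGA GTG AGA TTA GTT GAG ACA TAG GTA GGC — no ATG→stop ORF.
Largest ORF found is 3 codons < 4, so no.

no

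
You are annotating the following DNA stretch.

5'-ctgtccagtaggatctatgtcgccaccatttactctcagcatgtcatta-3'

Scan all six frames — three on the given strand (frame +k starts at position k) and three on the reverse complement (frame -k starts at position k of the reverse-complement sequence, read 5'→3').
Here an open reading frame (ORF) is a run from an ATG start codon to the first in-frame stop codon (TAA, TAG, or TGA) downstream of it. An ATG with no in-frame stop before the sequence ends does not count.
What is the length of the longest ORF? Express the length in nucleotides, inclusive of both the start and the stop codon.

Reverse complement (5'→3'): TAATGACATGCTGAGAGTAAATGGTGGCGACATAGATCCTACTGGACAG
Frame +1: CTG TCC AGT AGG ATC TAT GTC GCC ACC ATT TAC TCT CAG CAT GTC ATT — no ATG→stop ORF.
Frame +2: TGT CCA GTA GGA TCT ATG TCG CCA CCA TTT ACT CTC AGC ATG TCA TTA — no ATG→stop ORF.
Frame +3: GTC CAG TAG GAT CTA TGT CGC CAC CAT TTA CTC TCA GCA TGT CAT — no ATG→stop ORF.
Frame -1: TAA TGA CAT GCT GAG AGT AAA TGG TGG CGA CAT AGA TCC TAC TGG ACA — no ATG→stop ORF.
Frame -2: AAT GAC ATG CTG AGA GTA AAT GGT GGC GAC ATA GAT CCT ACT GGA CAG — no ATG→stop ORF.
Frame -3: ATG ACA TGC TGA GAG TAA ATG GTG GCG ACA TAG ATC CTA CTG GAC — ATG at 3, stop TGA at 12 → 12 nt; ATG at 21, stop TAG at 33 → 15 nt.
Longest: frame -3, positions 21–35, 15 nt = 5 codons = 4 aa. → 15 nucleotides.

15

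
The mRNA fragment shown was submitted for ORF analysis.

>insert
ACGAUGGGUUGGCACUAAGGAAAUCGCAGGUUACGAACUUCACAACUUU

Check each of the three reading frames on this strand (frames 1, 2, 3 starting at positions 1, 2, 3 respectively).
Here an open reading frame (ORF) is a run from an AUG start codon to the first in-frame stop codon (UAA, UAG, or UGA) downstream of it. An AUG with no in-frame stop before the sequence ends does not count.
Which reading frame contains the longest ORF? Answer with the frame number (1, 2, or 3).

Frame 1: ACG AUG GGU UGG CAC UAA GGA AAU CGC AGG UUA CGA ACU UCA CAA CUU — AUG at 4, stop UAA at 16 → 15 nt.
Frame 2: CGA UGG GUU GGC ACU AAG GAA AUC GCA GGU UAC GAA CUU CAC AAC UUU — no AUG→stop ORF.
Frame 3: GAU GGG UUG GCA CUA AGG AAA UCG CAG GUU ACG AAC UUC ACA ACU — no AUG→stop ORF.
Longest ORF is 15 nt in frame 1 (positions 4–18).

1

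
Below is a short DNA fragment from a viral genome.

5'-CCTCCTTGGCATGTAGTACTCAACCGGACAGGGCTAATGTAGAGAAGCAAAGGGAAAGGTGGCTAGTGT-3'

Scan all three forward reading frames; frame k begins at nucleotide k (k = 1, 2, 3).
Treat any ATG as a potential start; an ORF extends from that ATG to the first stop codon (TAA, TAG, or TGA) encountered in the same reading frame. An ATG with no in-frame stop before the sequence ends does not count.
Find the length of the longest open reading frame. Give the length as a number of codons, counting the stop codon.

2

Frame 1: CCT CCT TGG CAT GTA GTA CTC AAC CGG ACA GGG CTA ATG TAG AGA AGC AAA GGG AAA GGT GGC TAG TGT — ATG at 37, stop TAG at 40 → 6 nt.
Frame 2: CTC CTT GGC ATG TAG TAC TCA ACC GGA CAG GGC TAA TGT AGA GAA GCA AAG GGA AAG GTG GCT AGT — ATG at 11, stop TAG at 14 → 6 nt.
Frame 3: TCC TTG GCA TGT AGT ACT CAA CCG GAC AGG GCT AAT GTA GAG AAG CAA AGG GAA AGG TGG CTA GTG — no ATG→stop ORF.
Longest: frame 1, positions 37–42, 6 nt = 2 codons = 1 aa. → 2 codons.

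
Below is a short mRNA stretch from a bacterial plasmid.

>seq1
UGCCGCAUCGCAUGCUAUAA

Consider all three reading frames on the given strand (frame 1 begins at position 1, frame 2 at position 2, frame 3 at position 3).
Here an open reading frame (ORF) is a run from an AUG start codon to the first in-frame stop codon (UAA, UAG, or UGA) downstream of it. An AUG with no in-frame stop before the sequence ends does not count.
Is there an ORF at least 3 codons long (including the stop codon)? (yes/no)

Frame 1: UGC CGC AUC GCA UGC UAU — no AUG→stop ORF.
Frame 2: GCC GCA UCG CAU GCU AUA — no AUG→stop ORF.
Frame 3: CCG CAU CGC AUG CUA UAA — AUG at 12, stop UAA at 18 → 9 nt.
Frame 3 has an ORF of 3 codons (positions 12–20) ≥ 3, so yes.

yes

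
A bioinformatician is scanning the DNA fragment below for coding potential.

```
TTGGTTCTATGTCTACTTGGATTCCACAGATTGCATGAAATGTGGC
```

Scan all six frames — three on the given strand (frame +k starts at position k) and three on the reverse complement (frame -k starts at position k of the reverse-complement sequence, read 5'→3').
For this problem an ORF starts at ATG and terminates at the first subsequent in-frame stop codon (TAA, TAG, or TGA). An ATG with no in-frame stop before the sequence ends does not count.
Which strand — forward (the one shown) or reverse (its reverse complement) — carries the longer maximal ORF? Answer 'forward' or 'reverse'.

Reverse complement (5'→3'): GCCACATTTCATGCAATCTGTGGAATCCAAGTAGACATAGAACCAA
Frame +1: TTG GTT CTA TGT CTA CTT GGA TTC CAC AGA TTG CAT GAA ATG TGG — no ATG→stop ORF.
Frame +2: TGG TTC TAT GTC TAC TTG GAT TCC ACA GAT TGC ATG AAA TGT GGC — no ATG→stop ORF.
Frame +3: GGT TCT ATG TCT ACT TGG ATT CCA CAG ATT GCA TGA AAT GTG — ATG at 9, stop TGA at 36 → 30 nt.
Frame -1: GCC ACA TTT CAT GCA ATC TGT GGA ATC CAA GTA GAC ATA GAA CCA — no ATG→stop ORF.
Frame -2: CCA CAT TTC ATG CAA TCT GTG GAA TCC AAG TAG ACA TAG AAC CAA — ATG at 11, stop TAG at 32 → 24 nt.
Frame -3: CAC ATT TCA TGC AAT CTG TGG AAT CCA AGT AGA CAT AGA ACC — no ATG→stop ORF.
Forward-strand max 30 nt; reverse-strand max 24 nt. The forward strand has the longer ORF.

forward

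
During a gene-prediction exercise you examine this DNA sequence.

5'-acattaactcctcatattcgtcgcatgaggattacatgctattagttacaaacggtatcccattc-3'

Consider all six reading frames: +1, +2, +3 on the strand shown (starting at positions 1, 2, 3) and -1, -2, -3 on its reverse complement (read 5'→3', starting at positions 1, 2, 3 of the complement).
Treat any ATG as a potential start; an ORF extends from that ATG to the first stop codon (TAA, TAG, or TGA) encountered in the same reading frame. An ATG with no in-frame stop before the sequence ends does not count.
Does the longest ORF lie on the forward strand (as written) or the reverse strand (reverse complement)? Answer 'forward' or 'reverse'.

forward

Reverse complement (5'→3'): GAATGGGATACCGTTTGTAACTAATAGCATGTAATCCTCATGCGACGAATATGAGGAGTTAATGT
Frame +1: ACA TTA ACT CCT CAT ATT CGT CGC ATG AGG ATT ACA TGC TAT TAG TTA CAA ACG GTA TCC CAT — ATG at 25, stop TAG at 43 → 21 nt.
Frame +2: CAT TAA CTC CTC ATA TTC GTC GCA TGA GGA TTA CAT GCT ATT AGT TAC AAA CGG TAT CCC ATT — no ATG→stop ORF.
Frame +3: ATT AAC TCC TCA TAT TCG TCG CAT GAG GAT TAC ATG CTA TTA GTT ACA AAC GGT ATC CCA TTC — no ATG→stop ORF.
Frame -1: GAA TGG GAT ACC GTT TGT AAC TAA TAG CAT GTA ATC CTC ATG CGA CGA ATA TGA GGA GTT AAT — ATG at 40, stop TGA at 52 → 15 nt.
Frame -2: AAT GGG ATA CCG TTT GTA ACT AAT AGC ATG TAA TCC TCA TGC GAC GAA TAT GAG GAG TTA ATG — ATG at 29, stop TAA at 32 → 6 nt.
Frame -3: ATG GGA TAC CGT TTG TAA CTA ATA GCA TGT AAT CCT CAT GCG ACG AAT ATG AGG AGT TAA TGT — ATG at 3, stop TAA at 18 → 18 nt; ATG at 51, stop TAA at 60 → 12 nt.
Forward-strand max 21 nt; reverse-strand max 18 nt. The forward strand has the longer ORF.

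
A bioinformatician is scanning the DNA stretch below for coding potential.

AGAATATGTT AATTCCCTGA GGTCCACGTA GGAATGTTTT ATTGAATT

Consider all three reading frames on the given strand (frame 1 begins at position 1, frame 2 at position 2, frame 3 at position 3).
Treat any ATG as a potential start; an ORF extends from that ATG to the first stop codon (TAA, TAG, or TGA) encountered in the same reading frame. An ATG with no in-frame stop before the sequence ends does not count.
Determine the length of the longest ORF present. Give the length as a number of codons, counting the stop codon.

5

Frame 1: AGA ATA TGT TAA TTC CCT GAG GTC CAC GTA GGA ATG TTT TAT TGA ATT — ATG at 34, stop TGA at 43 → 12 nt.
Frame 2: GAA TAT GTT AAT TCC CTG AGG TCC ACG TAG GAA TGT TTT ATT GAA — no ATG→stop ORF.
Frame 3: AAT ATG TTA ATT CCC TGA GGT CCA CGT AGG AAT GTT TTA TTG AAT — ATG at 6, stop TGA at 18 → 15 nt.
Longest: frame 3, positions 6–20, 15 nt = 5 codons = 4 aa. → 5 codons.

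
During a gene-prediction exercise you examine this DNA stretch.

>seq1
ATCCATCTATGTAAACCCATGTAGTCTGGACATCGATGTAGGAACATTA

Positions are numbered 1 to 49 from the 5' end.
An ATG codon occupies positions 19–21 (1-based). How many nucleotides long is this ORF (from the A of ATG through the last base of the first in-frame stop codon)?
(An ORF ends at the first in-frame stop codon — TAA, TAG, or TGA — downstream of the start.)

Codons from position 19: ATG (19–21), TAG (22–24).
TAG is the first in-frame stop; ORF spans 19–24, 6 nucleotides.

6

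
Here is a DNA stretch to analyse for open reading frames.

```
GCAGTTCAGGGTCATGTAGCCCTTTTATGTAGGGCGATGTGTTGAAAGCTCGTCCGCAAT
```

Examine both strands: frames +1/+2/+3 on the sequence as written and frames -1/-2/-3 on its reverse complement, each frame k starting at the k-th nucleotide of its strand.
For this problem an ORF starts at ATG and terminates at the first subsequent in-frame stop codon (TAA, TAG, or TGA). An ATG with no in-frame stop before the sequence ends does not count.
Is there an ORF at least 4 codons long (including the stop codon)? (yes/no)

no

Reverse complement (5'→3'): ATTGCGGACGAGCTTTCAACACATCGCCCTACATAAAAGGGCTACATGACCCTGAACTGC
Frame +1: GCA GTT CAG GGT CAT GTA GCC CTT TTA TGT AGG GCG ATG TGT TGA AAG CTC GTC CGC AAT — ATG at 37, stop TGA at 43 → 9 nt.
Frame +2: CAG TTC AGG GTC ATG TAG CCC TTT TAT GTA GGG CGA TGT GTT GAA AGC TCG TCC GCA — ATG at 14, stop TAG at 17 → 6 nt.
Frame +3: AGT TCA GGG TCA TGT AGC CCT TTT ATG TAG GGC GAT GTG TTG AAA GCT CGT CCG CAA — ATG at 27, stop TAG at 30 → 6 nt.
Frame -1: ATT GCG GAC GAG CTT TCA ACA CAT CGC CCT ACA TAA AAG GGC TAC ATG ACC CTG AAC TGC — no ATG→stop ORF.
Frame -2: TTG CGG ACG AGC TTT CAA CAC ATC GCC CTA CAT AAA AGG GCT ACA TGA CCC TGA ACT — no ATG→stop ORF.
Frame -3: TGC GGA CGA GCT TTC AAC ACA TCG CCC TAC ATA AAA GGG CTA CAT GAC CCT GAA CTG — no ATG→stop ORF.
Largest ORF found is 3 codons < 4, so no.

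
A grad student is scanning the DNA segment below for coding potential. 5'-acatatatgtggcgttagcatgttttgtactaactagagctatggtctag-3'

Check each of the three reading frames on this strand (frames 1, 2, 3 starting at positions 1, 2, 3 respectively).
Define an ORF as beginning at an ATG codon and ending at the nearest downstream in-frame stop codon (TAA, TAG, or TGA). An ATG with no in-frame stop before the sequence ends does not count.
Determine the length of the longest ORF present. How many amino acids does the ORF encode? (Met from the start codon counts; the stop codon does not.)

5

Frame 1: ACA TAT ATG TGG CGT TAG CAT GTT TTG TAC TAA CTA GAG CTA TGG TCT — ATG at 7, stop TAG at 16 → 12 nt.
Frame 2: CAT ATA TGT GGC GTT AGC ATG TTT TGT ACT AAC TAG AGC TAT GGT CTA — ATG at 20, stop TAG at 35 → 18 nt.
Frame 3: ATA TAT GTG GCG TTA GCA TGT TTT GTA CTA ACT AGA GCT ATG GTC TAG — ATG at 42, stop TAG at 48 → 9 nt.
Longest: frame 2, positions 20–37, 18 nt = 6 codons = 5 aa. → 5 amino acids.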